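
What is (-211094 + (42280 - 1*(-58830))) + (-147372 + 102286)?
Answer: -155070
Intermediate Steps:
(-211094 + (42280 - 1*(-58830))) + (-147372 + 102286) = (-211094 + (42280 + 58830)) - 45086 = (-211094 + 101110) - 45086 = -109984 - 45086 = -155070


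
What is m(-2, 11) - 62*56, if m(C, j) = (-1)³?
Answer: -3473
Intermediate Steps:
m(C, j) = -1
m(-2, 11) - 62*56 = -1 - 62*56 = -1 - 3472 = -3473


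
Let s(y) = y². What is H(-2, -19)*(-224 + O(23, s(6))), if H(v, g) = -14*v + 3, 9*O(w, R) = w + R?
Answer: -60667/9 ≈ -6740.8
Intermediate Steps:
O(w, R) = R/9 + w/9 (O(w, R) = (w + R)/9 = (R + w)/9 = R/9 + w/9)
H(v, g) = 3 - 14*v
H(-2, -19)*(-224 + O(23, s(6))) = (3 - 14*(-2))*(-224 + ((⅑)*6² + (⅑)*23)) = (3 + 28)*(-224 + ((⅑)*36 + 23/9)) = 31*(-224 + (4 + 23/9)) = 31*(-224 + 59/9) = 31*(-1957/9) = -60667/9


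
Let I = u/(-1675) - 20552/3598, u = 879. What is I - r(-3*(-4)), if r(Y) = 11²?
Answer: -54772278/430475 ≈ -127.24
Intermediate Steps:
I = -2684803/430475 (I = 879/(-1675) - 20552/3598 = 879*(-1/1675) - 20552*1/3598 = -879/1675 - 1468/257 = -2684803/430475 ≈ -6.2368)
r(Y) = 121
I - r(-3*(-4)) = -2684803/430475 - 1*121 = -2684803/430475 - 121 = -54772278/430475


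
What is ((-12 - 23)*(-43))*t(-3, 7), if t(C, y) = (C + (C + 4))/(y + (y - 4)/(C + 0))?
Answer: -1505/3 ≈ -501.67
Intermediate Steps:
t(C, y) = (4 + 2*C)/(y + (-4 + y)/C) (t(C, y) = (C + (4 + C))/(y + (-4 + y)/C) = (4 + 2*C)/(y + (-4 + y)/C))
((-12 - 23)*(-43))*t(-3, 7) = ((-12 - 23)*(-43))*(2*(-3)*(2 - 3)/(-4 + 7 - 3*7)) = (-35*(-43))*(2*(-3)*(-1)/(-4 + 7 - 21)) = 1505*(2*(-3)*(-1)/(-18)) = 1505*(2*(-3)*(-1/18)*(-1)) = 1505*(-⅓) = -1505/3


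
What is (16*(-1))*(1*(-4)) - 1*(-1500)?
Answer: 1564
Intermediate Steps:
(16*(-1))*(1*(-4)) - 1*(-1500) = -16*(-4) + 1500 = 64 + 1500 = 1564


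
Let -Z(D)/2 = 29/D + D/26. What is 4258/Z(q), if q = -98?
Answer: 2712346/5179 ≈ 523.72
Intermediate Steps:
Z(D) = -58/D - D/13 (Z(D) = -2*(29/D + D/26) = -58/D - D/13)
4258/Z(q) = 4258/(-58/(-98) - 1/13*(-98)) = 4258/(-58*(-1/98) + 98/13) = 4258/(29/49 + 98/13) = 4258/(5179/637) = 4258*(637/5179) = 2712346/5179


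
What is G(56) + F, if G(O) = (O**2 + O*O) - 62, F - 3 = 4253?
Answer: 10466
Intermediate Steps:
F = 4256 (F = 3 + 4253 = 4256)
G(O) = -62 + 2*O**2 (G(O) = (O**2 + O**2) - 62 = 2*O**2 - 62 = -62 + 2*O**2)
G(56) + F = (-62 + 2*56**2) + 4256 = (-62 + 2*3136) + 4256 = (-62 + 6272) + 4256 = 6210 + 4256 = 10466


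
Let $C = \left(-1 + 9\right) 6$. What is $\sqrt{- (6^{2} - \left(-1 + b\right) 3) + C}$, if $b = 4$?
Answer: $\sqrt{21} \approx 4.5826$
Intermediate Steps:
$C = 48$ ($C = 8 \cdot 6 = 48$)
$\sqrt{- (6^{2} - \left(-1 + b\right) 3) + C} = \sqrt{- (6^{2} - \left(-1 + 4\right) 3) + 48} = \sqrt{- (36 - 3 \cdot 3) + 48} = \sqrt{- (36 - 9) + 48} = \sqrt{\left(-1\right) 27 + 48} = \sqrt{-27 + 48} = \sqrt{21}$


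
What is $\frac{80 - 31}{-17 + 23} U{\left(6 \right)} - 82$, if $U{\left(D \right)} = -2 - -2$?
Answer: $-82$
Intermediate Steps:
$U{\left(D \right)} = 0$ ($U{\left(D \right)} = -2 + 2 = 0$)
$\frac{80 - 31}{-17 + 23} U{\left(6 \right)} - 82 = \frac{80 - 31}{-17 + 23} \cdot 0 - 82 = \frac{49}{6} \cdot 0 - 82 = 0 - 82 = -82$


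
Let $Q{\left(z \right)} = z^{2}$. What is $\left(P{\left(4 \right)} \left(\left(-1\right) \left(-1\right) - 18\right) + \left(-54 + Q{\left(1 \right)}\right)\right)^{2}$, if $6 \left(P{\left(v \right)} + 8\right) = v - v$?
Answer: $6889$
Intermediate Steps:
$P{\left(v \right)} = -8$ ($P{\left(v \right)} = -8 + \frac{v - v}{6} = -8 + \frac{1}{6} \cdot 0 = -8 + 0 = -8$)
$\left(P{\left(4 \right)} \left(\left(-1\right) \left(-1\right) - 18\right) + \left(-54 + Q{\left(1 \right)}\right)\right)^{2} = \left(- 8 \left(\left(-1\right) \left(-1\right) - 18\right) - \left(54 - 1^{2}\right)\right)^{2} = \left(- 8 \left(1 - 18\right) + \left(-54 + 1\right)\right)^{2} = \left(\left(-8\right) \left(-17\right) - 53\right)^{2} = \left(136 - 53\right)^{2} = 83^{2} = 6889$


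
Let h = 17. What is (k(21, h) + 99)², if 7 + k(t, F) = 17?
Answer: 11881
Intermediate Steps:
k(t, F) = 10 (k(t, F) = -7 + 17 = 10)
(k(21, h) + 99)² = (10 + 99)² = 109² = 11881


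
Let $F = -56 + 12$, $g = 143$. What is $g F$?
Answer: $-6292$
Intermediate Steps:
$F = -44$
$g F = 143 \left(-44\right) = -6292$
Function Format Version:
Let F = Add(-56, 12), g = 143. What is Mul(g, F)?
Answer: -6292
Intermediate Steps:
F = -44
Mul(g, F) = Mul(143, -44) = -6292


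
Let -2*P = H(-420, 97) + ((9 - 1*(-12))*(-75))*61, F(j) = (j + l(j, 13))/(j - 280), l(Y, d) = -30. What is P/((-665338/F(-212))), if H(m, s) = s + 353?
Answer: -3856875/109115432 ≈ -0.035347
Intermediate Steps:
H(m, s) = 353 + s
F(j) = (-30 + j)/(-280 + j) (F(j) = (j - 30)/(j - 280) = (-30 + j)/(-280 + j))
P = 95625/2 (P = -((353 + 97) + ((9 - 1*(-12))*(-75))*61)/2 = -(450 + ((9 + 12)*(-75))*61)/2 = -(450 + (21*(-75))*61)/2 = -(450 - 1575*61)/2 = -(450 - 96075)/2 = -1/2*(-95625) = 95625/2 ≈ 47813.)
P/((-665338/F(-212))) = 95625/(2*((-665338*(-280 - 212)/(-30 - 212)))) = 95625/(2*((-665338/(-242/(-492))))) = 95625/(2*((-665338/((-1/492*(-242)))))) = 95625/(2*((-665338/121/246))) = 95625/(2*((-665338*246/121))) = 95625/(2*(-163673148/121)) = (95625/2)*(-121/163673148) = -3856875/109115432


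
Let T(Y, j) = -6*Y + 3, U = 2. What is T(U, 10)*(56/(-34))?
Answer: 252/17 ≈ 14.824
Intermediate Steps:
T(Y, j) = 3 - 6*Y
T(U, 10)*(56/(-34)) = (3 - 6*2)*(56/(-34)) = (3 - 12)*(56*(-1/34)) = -9*(-28/17) = 252/17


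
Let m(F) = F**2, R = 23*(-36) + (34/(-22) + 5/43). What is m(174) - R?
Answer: 14712868/473 ≈ 31105.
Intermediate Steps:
R = -392320/473 (R = -828 + (34*(-1/22) + 5*(1/43)) = -828 + (-17/11 + 5/43) = -828 - 676/473 = -392320/473 ≈ -829.43)
m(174) - R = 174**2 - 1*(-392320/473) = 30276 + 392320/473 = 14712868/473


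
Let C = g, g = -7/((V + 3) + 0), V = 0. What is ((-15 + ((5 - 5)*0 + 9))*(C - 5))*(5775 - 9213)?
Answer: -151272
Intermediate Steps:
g = -7/3 (g = -7/((0 + 3) + 0) = -7/(3 + 0) = -7/3 ≈ -2.3333)
C = -7/3 ≈ -2.3333
((-15 + ((5 - 5)*0 + 9))*(C - 5))*(5775 - 9213) = ((-15 + ((5 - 5)*0 + 9))*(-7/3 - 5))*(5775 - 9213) = ((-15 + (0*0 + 9))*(-22/3))*(-3438) = ((-15 + (0 + 9))*(-22/3))*(-3438) = ((-15 + 9)*(-22/3))*(-3438) = -6*(-22/3)*(-3438) = 44*(-3438) = -151272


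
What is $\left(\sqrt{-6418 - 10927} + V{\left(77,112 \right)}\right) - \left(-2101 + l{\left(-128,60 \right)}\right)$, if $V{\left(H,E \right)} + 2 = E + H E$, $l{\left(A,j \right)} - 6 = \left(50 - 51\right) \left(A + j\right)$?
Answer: $10761 + i \sqrt{17345} \approx 10761.0 + 131.7 i$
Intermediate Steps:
$l{\left(A,j \right)} = 6 - A - j$ ($l{\left(A,j \right)} = 6 + \left(50 - 51\right) \left(A + j\right) = 6 - \left(A + j\right) = 6 - A - j$)
$V{\left(H,E \right)} = -2 + E + E H$ ($V{\left(H,E \right)} = -2 + \left(E + H E\right) = -2 + \left(E + E H\right) = -2 + E + E H$)
$\left(\sqrt{-6418 - 10927} + V{\left(77,112 \right)}\right) - \left(-2101 + l{\left(-128,60 \right)}\right) = \left(\sqrt{-6418 - 10927} + \left(-2 + 112 + 112 \cdot 77\right)\right) - \left(-2095 - 60 + 128\right) = \left(\sqrt{-17345} + \left(-2 + 112 + 8624\right)\right) + \left(2101 - \left(6 + 128 - 60\right)\right) = \left(i \sqrt{17345} + 8734\right) + \left(2101 - 74\right) = \left(8734 + i \sqrt{17345}\right) + \left(2101 - 74\right) = \left(8734 + i \sqrt{17345}\right) + 2027 = 10761 + i \sqrt{17345}$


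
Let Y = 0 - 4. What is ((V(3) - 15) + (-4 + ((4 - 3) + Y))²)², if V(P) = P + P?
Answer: 1600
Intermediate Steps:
V(P) = 2*P
Y = -4
((V(3) - 15) + (-4 + ((4 - 3) + Y))²)² = ((2*3 - 15) + (-4 + ((4 - 3) - 4))²)² = ((6 - 15) + (-4 + (1 - 4))²)² = (-9 + (-4 - 3)²)² = (-9 + (-7)²)² = (-9 + 49)² = 40² = 1600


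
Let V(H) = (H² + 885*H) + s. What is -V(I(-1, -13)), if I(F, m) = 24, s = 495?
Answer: -22311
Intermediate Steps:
V(H) = 495 + H² + 885*H (V(H) = (H² + 885*H) + 495 = 495 + H² + 885*H)
-V(I(-1, -13)) = -(495 + 24² + 885*24) = -(495 + 576 + 21240) = -1*22311 = -22311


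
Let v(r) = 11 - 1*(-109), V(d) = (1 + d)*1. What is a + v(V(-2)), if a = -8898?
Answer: -8778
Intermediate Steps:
V(d) = 1 + d
v(r) = 120 (v(r) = 11 + 109 = 120)
a + v(V(-2)) = -8898 + 120 = -8778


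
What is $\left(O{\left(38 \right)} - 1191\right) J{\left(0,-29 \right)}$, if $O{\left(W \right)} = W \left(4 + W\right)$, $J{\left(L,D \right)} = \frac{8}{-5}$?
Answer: $-648$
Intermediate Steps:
$J{\left(L,D \right)} = - \frac{8}{5}$ ($J{\left(L,D \right)} = 8 \left(- \frac{1}{5}\right) = - \frac{8}{5}$)
$\left(O{\left(38 \right)} - 1191\right) J{\left(0,-29 \right)} = \left(38 \left(4 + 38\right) - 1191\right) \left(- \frac{8}{5}\right) = \left(38 \cdot 42 - 1191\right) \left(- \frac{8}{5}\right) = \left(1596 - 1191\right) \left(- \frac{8}{5}\right) = 405 \left(- \frac{8}{5}\right) = -648$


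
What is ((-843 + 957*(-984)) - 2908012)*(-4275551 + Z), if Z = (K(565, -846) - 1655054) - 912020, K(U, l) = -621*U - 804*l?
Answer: 25079764825158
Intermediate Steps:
K(U, l) = -804*l - 621*U
Z = -2237755 (Z = ((-804*(-846) - 621*565) - 1655054) - 912020 = ((680184 - 350865) - 1655054) - 912020 = (329319 - 1655054) - 912020 = -1325735 - 912020 = -2237755)
((-843 + 957*(-984)) - 2908012)*(-4275551 + Z) = ((-843 + 957*(-984)) - 2908012)*(-4275551 - 2237755) = ((-843 - 941688) - 2908012)*(-6513306) = (-942531 - 2908012)*(-6513306) = -3850543*(-6513306) = 25079764825158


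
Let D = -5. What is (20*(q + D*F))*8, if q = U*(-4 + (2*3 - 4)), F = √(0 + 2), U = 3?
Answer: -960 - 800*√2 ≈ -2091.4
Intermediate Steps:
F = √2 ≈ 1.4142
q = -6 (q = 3*(-4 + (2*3 - 4)) = 3*(-4 + (6 - 4)) = 3*(-4 + 2) = 3*(-2) = -6)
(20*(q + D*F))*8 = (20*(-6 - 5*√2))*8 = (-120 - 100*√2)*8 = -960 - 800*√2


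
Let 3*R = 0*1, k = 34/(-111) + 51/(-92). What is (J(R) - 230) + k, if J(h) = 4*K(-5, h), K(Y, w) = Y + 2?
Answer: -2480093/10212 ≈ -242.86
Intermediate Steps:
k = -8789/10212 (k = 34*(-1/111) + 51*(-1/92) = -34/111 - 51/92 = -8789/10212 ≈ -0.86065)
K(Y, w) = 2 + Y
R = 0 (R = (0*1)/3 = (⅓)*0 = 0)
J(h) = -12 (J(h) = 4*(2 - 5) = 4*(-3) = -12)
(J(R) - 230) + k = (-12 - 230) - 8789/10212 = -242 - 8789/10212 = -2480093/10212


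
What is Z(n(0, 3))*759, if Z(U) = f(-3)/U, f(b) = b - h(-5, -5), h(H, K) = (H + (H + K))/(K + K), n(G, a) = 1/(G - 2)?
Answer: 6831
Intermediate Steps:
n(G, a) = 1/(-2 + G)
h(H, K) = (K + 2*H)/(2*K) (h(H, K) = (K + 2*H)/((2*K)) = (K + 2*H)*(1/(2*K)) = (K + 2*H)/(2*K))
f(b) = -3/2 + b (f(b) = b - (-5 + (½)*(-5))/(-5) = b - (-1)*(-5 - 5/2)/5 = b - (-1)*(-15)/(5*2) = b - 1*3/2 = b - 3/2 = -3/2 + b)
Z(U) = -9/(2*U) (Z(U) = (-3/2 - 3)/U = -9/(2*U))
Z(n(0, 3))*759 = -9/(2*(1/(-2 + 0)))*759 = -9/(2*(1/(-2)))*759 = -9/(2*(-½))*759 = -9/2*(-2)*759 = 9*759 = 6831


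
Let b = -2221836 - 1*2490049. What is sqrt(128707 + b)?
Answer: 3*I*sqrt(509242) ≈ 2140.8*I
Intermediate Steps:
b = -4711885 (b = -2221836 - 2490049 = -4711885)
sqrt(128707 + b) = sqrt(128707 - 4711885) = sqrt(-4583178) = 3*I*sqrt(509242)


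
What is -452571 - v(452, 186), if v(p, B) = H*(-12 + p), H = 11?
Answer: -457411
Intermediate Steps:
v(p, B) = -132 + 11*p (v(p, B) = 11*(-12 + p) = -132 + 11*p)
-452571 - v(452, 186) = -452571 - (-132 + 11*452) = -452571 - (-132 + 4972) = -452571 - 1*4840 = -452571 - 4840 = -457411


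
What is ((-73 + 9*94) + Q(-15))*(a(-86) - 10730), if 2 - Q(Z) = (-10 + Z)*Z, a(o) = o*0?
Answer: -4292000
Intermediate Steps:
a(o) = 0
Q(Z) = 2 - Z*(-10 + Z) (Q(Z) = 2 - (-10 + Z)*Z = 2 - Z*(-10 + Z))
((-73 + 9*94) + Q(-15))*(a(-86) - 10730) = ((-73 + 9*94) + (2 - 1*(-15)² + 10*(-15)))*(0 - 10730) = ((-73 + 846) + (2 - 1*225 - 150))*(-10730) = (773 + (2 - 225 - 150))*(-10730) = (773 - 373)*(-10730) = 400*(-10730) = -4292000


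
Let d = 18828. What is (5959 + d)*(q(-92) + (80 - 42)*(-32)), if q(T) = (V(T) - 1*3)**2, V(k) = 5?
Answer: -30041844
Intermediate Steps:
q(T) = 4 (q(T) = (5 - 1*3)**2 = (5 - 3)**2 = 2**2 = 4)
(5959 + d)*(q(-92) + (80 - 42)*(-32)) = (5959 + 18828)*(4 + (80 - 42)*(-32)) = 24787*(4 + 38*(-32)) = 24787*(4 - 1216) = 24787*(-1212) = -30041844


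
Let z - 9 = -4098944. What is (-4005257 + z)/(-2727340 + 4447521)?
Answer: -8104192/1720181 ≈ -4.7112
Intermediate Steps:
z = -4098935 (z = 9 - 4098944 = -4098935)
(-4005257 + z)/(-2727340 + 4447521) = (-4005257 - 4098935)/(-2727340 + 4447521) = -8104192/1720181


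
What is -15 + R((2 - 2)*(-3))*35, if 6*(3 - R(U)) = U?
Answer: 90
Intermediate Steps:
R(U) = 3 - U/6
-15 + R((2 - 2)*(-3))*35 = -15 + (3 - (2 - 2)*(-3)/6)*35 = -15 + (3 - 0*(-3))*35 = -15 + (3 - 1/6*0)*35 = -15 + (3 + 0)*35 = -15 + 3*35 = -15 + 105 = 90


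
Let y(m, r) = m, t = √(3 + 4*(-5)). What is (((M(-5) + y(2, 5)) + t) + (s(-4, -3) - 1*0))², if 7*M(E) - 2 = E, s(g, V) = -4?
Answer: (17 - 7*I*√17)²/49 ≈ -11.102 - 20.027*I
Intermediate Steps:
t = I*√17 (t = √(3 - 20) = √(-17) = I*√17 ≈ 4.1231*I)
M(E) = 2/7 + E/7
(((M(-5) + y(2, 5)) + t) + (s(-4, -3) - 1*0))² = ((((2/7 + (⅐)*(-5)) + 2) + I*√17) + (-4 - 1*0))² = ((((2/7 - 5/7) + 2) + I*√17) + (-4 + 0))² = (((-3/7 + 2) + I*√17) - 4)² = ((11/7 + I*√17) - 4)² = (-17/7 + I*√17)²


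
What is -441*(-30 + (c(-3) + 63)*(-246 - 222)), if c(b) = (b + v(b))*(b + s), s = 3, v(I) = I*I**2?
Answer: 13015674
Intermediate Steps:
v(I) = I**3
c(b) = (3 + b)*(b + b**3) (c(b) = (b + b**3)*(b + 3) = (b + b**3)*(3 + b) = (3 + b)*(b + b**3))
-441*(-30 + (c(-3) + 63)*(-246 - 222)) = -441*(-30 + (-3*(3 - 3 + (-3)**3 + 3*(-3)**2) + 63)*(-246 - 222)) = -441*(-30 + (-3*(3 - 3 - 27 + 3*9) + 63)*(-468)) = -441*(-30 + (-3*(3 - 3 - 27 + 27) + 63)*(-468)) = -441*(-30 + (-3*0 + 63)*(-468)) = -441*(-30 + (0 + 63)*(-468)) = -441*(-30 + 63*(-468)) = -441*(-30 - 29484) = -441*(-29514) = 13015674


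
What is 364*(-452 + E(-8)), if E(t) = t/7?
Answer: -164944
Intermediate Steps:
E(t) = t/7 (E(t) = t*(1/7) = t/7)
364*(-452 + E(-8)) = 364*(-452 + (1/7)*(-8)) = 364*(-452 - 8/7) = 364*(-3172/7) = -164944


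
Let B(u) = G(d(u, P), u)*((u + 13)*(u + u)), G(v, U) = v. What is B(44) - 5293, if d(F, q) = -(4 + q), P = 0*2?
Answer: -25357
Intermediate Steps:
P = 0
d(F, q) = -4 - q
B(u) = -8*u*(13 + u) (B(u) = (-4 - 1*0)*((u + 13)*(u + u)) = (-4 + 0)*((13 + u)*(2*u)) = -8*u*(13 + u))
B(44) - 5293 = -8*44*(13 + 44) - 5293 = -8*44*57 - 5293 = -20064 - 5293 = -25357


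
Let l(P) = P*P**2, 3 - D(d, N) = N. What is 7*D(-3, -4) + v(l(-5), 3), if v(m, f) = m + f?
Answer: -73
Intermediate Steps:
D(d, N) = 3 - N
l(P) = P**3
v(m, f) = f + m
7*D(-3, -4) + v(l(-5), 3) = 7*(3 - 1*(-4)) + (3 + (-5)**3) = 7*(3 + 4) + (3 - 125) = 7*7 - 122 = 49 - 122 = -73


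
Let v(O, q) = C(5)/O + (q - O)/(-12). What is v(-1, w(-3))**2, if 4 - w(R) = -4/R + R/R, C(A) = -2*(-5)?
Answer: 8464/81 ≈ 104.49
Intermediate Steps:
C(A) = 10
w(R) = 3 + 4/R (w(R) = 4 - (-4/R + R/R) = 4 - (-4/R + 1) = 4 - (1 - 4/R) = 4 + (-1 + 4/R) = 3 + 4/R)
v(O, q) = 10/O - q/12 + O/12 (v(O, q) = 10/O + (q - O)/(-12) = 10/O + (q - O)*(-1/12) = 10/O + (-q/12 + O/12) = 10/O - q/12 + O/12)
v(-1, w(-3))**2 = ((1/12)*(120 - (-1 - (3 + 4/(-3))))/(-1))**2 = ((1/12)*(-1)*(120 - (-1 - (3 + 4*(-1/3)))))**2 = ((1/12)*(-1)*(120 - (-1 - (3 - 4/3))))**2 = ((1/12)*(-1)*(120 - (-1 - 1*5/3)))**2 = ((1/12)*(-1)*(120 - (-1 - 5/3)))**2 = ((1/12)*(-1)*(120 - 1*(-8/3)))**2 = ((1/12)*(-1)*(120 + 8/3))**2 = ((1/12)*(-1)*(368/3))**2 = (-92/9)**2 = 8464/81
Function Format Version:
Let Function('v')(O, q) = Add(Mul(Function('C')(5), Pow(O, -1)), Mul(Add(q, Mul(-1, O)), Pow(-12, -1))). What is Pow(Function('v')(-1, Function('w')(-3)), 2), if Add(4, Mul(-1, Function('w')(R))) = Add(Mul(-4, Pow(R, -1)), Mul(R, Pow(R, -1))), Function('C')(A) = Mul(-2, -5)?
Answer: Rational(8464, 81) ≈ 104.49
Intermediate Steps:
Function('C')(A) = 10
Function('w')(R) = Add(3, Mul(4, Pow(R, -1))) (Function('w')(R) = Add(4, Mul(-1, Add(Mul(-4, Pow(R, -1)), Mul(R, Pow(R, -1))))) = Add(4, Mul(-1, Add(Mul(-4, Pow(R, -1)), 1))) = Add(4, Mul(-1, Add(1, Mul(-4, Pow(R, -1))))) = Add(4, Add(-1, Mul(4, Pow(R, -1)))) = Add(3, Mul(4, Pow(R, -1))))
Function('v')(O, q) = Add(Mul(10, Pow(O, -1)), Mul(Rational(-1, 12), q), Mul(Rational(1, 12), O)) (Function('v')(O, q) = Add(Mul(10, Pow(O, -1)), Mul(Add(q, Mul(-1, O)), Pow(-12, -1))) = Add(Mul(10, Pow(O, -1)), Mul(Add(q, Mul(-1, O)), Rational(-1, 12))) = Add(Mul(10, Pow(O, -1)), Add(Mul(Rational(-1, 12), q), Mul(Rational(1, 12), O))) = Add(Mul(10, Pow(O, -1)), Mul(Rational(-1, 12), q), Mul(Rational(1, 12), O)))
Pow(Function('v')(-1, Function('w')(-3)), 2) = Pow(Mul(Rational(1, 12), Pow(-1, -1), Add(120, Mul(-1, Add(-1, Mul(-1, Add(3, Mul(4, Pow(-3, -1)))))))), 2) = Pow(Mul(Rational(1, 12), -1, Add(120, Mul(-1, Add(-1, Mul(-1, Add(3, Mul(4, Rational(-1, 3)))))))), 2) = Pow(Mul(Rational(1, 12), -1, Add(120, Mul(-1, Add(-1, Mul(-1, Add(3, Rational(-4, 3))))))), 2) = Pow(Mul(Rational(1, 12), -1, Add(120, Mul(-1, Add(-1, Mul(-1, Rational(5, 3)))))), 2) = Pow(Mul(Rational(1, 12), -1, Add(120, Mul(-1, Add(-1, Rational(-5, 3))))), 2) = Pow(Mul(Rational(1, 12), -1, Add(120, Mul(-1, Rational(-8, 3)))), 2) = Pow(Mul(Rational(1, 12), -1, Add(120, Rational(8, 3))), 2) = Pow(Mul(Rational(1, 12), -1, Rational(368, 3)), 2) = Pow(Rational(-92, 9), 2) = Rational(8464, 81)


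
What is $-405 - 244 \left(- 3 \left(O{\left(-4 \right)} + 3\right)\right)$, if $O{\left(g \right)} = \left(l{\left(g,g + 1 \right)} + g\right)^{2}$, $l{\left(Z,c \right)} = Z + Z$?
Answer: $107199$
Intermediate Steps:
$l{\left(Z,c \right)} = 2 Z$
$O{\left(g \right)} = 9 g^{2}$ ($O{\left(g \right)} = \left(2 g + g\right)^{2} = \left(3 g\right)^{2} = 9 g^{2}$)
$-405 - 244 \left(- 3 \left(O{\left(-4 \right)} + 3\right)\right) = -405 - 244 \left(- 3 \left(9 \left(-4\right)^{2} + 3\right)\right) = -405 - 244 \left(- 3 \left(9 \cdot 16 + 3\right)\right) = -405 - 244 \left(- 3 \left(144 + 3\right)\right) = -405 - 244 \left(\left(-3\right) 147\right) = -405 - -107604 = -405 + 107604 = 107199$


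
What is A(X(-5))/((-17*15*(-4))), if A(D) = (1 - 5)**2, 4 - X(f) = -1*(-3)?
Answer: 4/255 ≈ 0.015686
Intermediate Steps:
X(f) = 1 (X(f) = 4 - (-1)*(-3) = 4 - 1*3 = 4 - 3 = 1)
A(D) = 16 (A(D) = (-4)**2 = 16)
A(X(-5))/((-17*15*(-4))) = 16/((-17*15*(-4))) = 16/((-255*(-4))) = 16/1020 = 16*(1/1020) = 4/255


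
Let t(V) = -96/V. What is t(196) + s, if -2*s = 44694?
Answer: -1095027/49 ≈ -22348.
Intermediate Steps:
s = -22347 (s = -½*44694 = -22347)
t(196) + s = -96/196 - 22347 = -96*1/196 - 22347 = -24/49 - 22347 = -1095027/49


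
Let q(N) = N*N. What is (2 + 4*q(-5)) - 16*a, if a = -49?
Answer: 886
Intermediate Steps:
q(N) = N**2
(2 + 4*q(-5)) - 16*a = (2 + 4*(-5)**2) - 16*(-49) = (2 + 4*25) + 784 = (2 + 100) + 784 = 102 + 784 = 886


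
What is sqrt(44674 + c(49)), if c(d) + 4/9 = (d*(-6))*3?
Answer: 2*sqrt(98531)/3 ≈ 209.26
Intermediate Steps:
c(d) = -4/9 - 18*d (c(d) = -4/9 + (d*(-6))*3 = -4/9 - 6*d*3 = -4/9 - 18*d)
sqrt(44674 + c(49)) = sqrt(44674 + (-4/9 - 18*49)) = sqrt(44674 + (-4/9 - 882)) = sqrt(44674 - 7942/9) = sqrt(394124/9) = 2*sqrt(98531)/3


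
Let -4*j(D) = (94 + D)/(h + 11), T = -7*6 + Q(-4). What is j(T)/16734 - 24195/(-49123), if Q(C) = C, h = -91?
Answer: 2699243323/5480161880 ≈ 0.49255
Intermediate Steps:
T = -46 (T = -7*6 - 4 = -42 - 4 = -46)
j(D) = 47/160 + D/320 (j(D) = -(94 + D)/(4*(-91 + 11)) = -(94 + D)/(4*(-80)) = -(94 + D)*(-1)/(4*80) = -(-47/40 - D/80)/4 = 47/160 + D/320)
j(T)/16734 - 24195/(-49123) = (47/160 + (1/320)*(-46))/16734 - 24195/(-49123) = (47/160 - 23/160)*(1/16734) - 24195*(-1/49123) = (3/20)*(1/16734) + 24195/49123 = 1/111560 + 24195/49123 = 2699243323/5480161880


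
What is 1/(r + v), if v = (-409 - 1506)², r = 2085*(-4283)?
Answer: -1/5262830 ≈ -1.9001e-7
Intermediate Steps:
r = -8930055
v = 3667225 (v = (-1915)² = 3667225)
1/(r + v) = 1/(-8930055 + 3667225) = 1/(-5262830) = -1/5262830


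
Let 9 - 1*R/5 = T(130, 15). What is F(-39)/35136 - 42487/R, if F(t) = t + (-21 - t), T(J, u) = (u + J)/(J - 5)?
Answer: -622010023/573888 ≈ -1083.9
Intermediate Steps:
T(J, u) = (J + u)/(-5 + J)
R = 196/5 (R = 45 - 5*(130 + 15)/(-5 + 130) = 45 - 5*145/125 = 45 - 145/25 = 45 - 5*29/25 = 45 - 29/5 = 196/5 ≈ 39.200)
F(t) = -21
F(-39)/35136 - 42487/R = -21/35136 - 42487/196/5 = -21*1/35136 - 42487*5/196 = -7/11712 - 212435/196 = -622010023/573888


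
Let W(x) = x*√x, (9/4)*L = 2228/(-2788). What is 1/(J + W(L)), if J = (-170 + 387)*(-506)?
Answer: -13552085021961717/1488046039586970328210 + 20964366*I*√388229/744023019793485164105 ≈ -9.1073e-6 + 1.7557e-11*I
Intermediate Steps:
L = -2228/6273 (L = 4*(2228/(-2788))/9 = 4*(2228*(-1/2788))/9 = (4/9)*(-557/697) = -2228/6273 ≈ -0.35517)
W(x) = x^(3/2)
J = -109802 (J = 217*(-506) = -109802)
1/(J + W(L)) = 1/(-109802 + (-2228/6273)^(3/2)) = 1/(-109802 - 4456*I*√388229/13116843)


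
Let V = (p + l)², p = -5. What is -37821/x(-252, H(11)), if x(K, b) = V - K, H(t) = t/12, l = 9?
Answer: -37821/268 ≈ -141.12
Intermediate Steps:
H(t) = t/12 (H(t) = t*(1/12) = t/12)
V = 16 (V = (-5 + 9)² = 4² = 16)
x(K, b) = 16 - K
-37821/x(-252, H(11)) = -37821/(16 - 1*(-252)) = -37821/(16 + 252) = -37821/268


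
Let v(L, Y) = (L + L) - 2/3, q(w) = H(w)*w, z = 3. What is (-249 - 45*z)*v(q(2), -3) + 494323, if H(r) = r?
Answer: 491507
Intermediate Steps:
q(w) = w² (q(w) = w*w = w²)
v(L, Y) = -⅔ + 2*L (v(L, Y) = 2*L - 2*⅓ = 2*L - ⅔ = -⅔ + 2*L)
(-249 - 45*z)*v(q(2), -3) + 494323 = (-249 - 45*3)*(-⅔ + 2*2²) + 494323 = (-249 - 135)*(-⅔ + 2*4) + 494323 = -384*(-⅔ + 8) + 494323 = -384*22/3 + 494323 = -2816 + 494323 = 491507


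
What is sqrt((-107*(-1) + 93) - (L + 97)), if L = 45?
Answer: sqrt(58) ≈ 7.6158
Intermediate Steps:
sqrt((-107*(-1) + 93) - (L + 97)) = sqrt((-107*(-1) + 93) - (45 + 97)) = sqrt((107 + 93) - 1*142) = sqrt(200 - 142) = sqrt(58)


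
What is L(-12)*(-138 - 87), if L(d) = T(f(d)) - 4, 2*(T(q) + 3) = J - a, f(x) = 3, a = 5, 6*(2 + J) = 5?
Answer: 9075/4 ≈ 2268.8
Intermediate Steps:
J = -7/6 (J = -2 + (⅙)*5 = -2 + ⅚ = -7/6 ≈ -1.1667)
T(q) = -73/12 (T(q) = -3 + (-7/6 - 1*5)/2 = -3 + (-7/6 - 5)/2 = -3 + (½)*(-37/6) = -3 - 37/12 = -73/12)
L(d) = -121/12 (L(d) = -73/12 - 4 = -121/12)
L(-12)*(-138 - 87) = -121*(-138 - 87)/12 = -121/12*(-225) = 9075/4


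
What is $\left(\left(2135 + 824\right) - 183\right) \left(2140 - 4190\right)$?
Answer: $-5690800$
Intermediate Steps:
$\left(\left(2135 + 824\right) - 183\right) \left(2140 - 4190\right) = \left(2959 - 183\right) \left(-2050\right) = 2776 \left(-2050\right) = -5690800$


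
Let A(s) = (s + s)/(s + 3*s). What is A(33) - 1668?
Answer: -3335/2 ≈ -1667.5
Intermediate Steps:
A(s) = ½ (A(s) = (2*s)/((4*s)) = (2*s)*(1/(4*s)) = ½)
A(33) - 1668 = ½ - 1668 = -3335/2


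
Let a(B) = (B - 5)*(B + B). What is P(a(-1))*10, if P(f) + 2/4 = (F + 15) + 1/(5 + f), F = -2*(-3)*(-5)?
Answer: -2625/17 ≈ -154.41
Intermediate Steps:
a(B) = 2*B*(-5 + B) (a(B) = (-5 + B)*(2*B) = 2*B*(-5 + B))
F = -30 (F = 6*(-5) = -30)
P(f) = -31/2 + 1/(5 + f) (P(f) = -½ + ((-30 + 15) + 1/(5 + f)) = -½ + (-15 + 1/(5 + f)) = -31/2 + 1/(5 + f))
P(a(-1))*10 = ((-153 - 62*(-1)*(-5 - 1))/(2*(5 + 2*(-1)*(-5 - 1))))*10 = ((-153 - 62*(-1)*(-6))/(2*(5 + 2*(-1)*(-6))))*10 = ((-153 - 31*12)/(2*(5 + 12)))*10 = ((½)*(-153 - 372)/17)*10 = ((½)*(1/17)*(-525))*10 = -525/34*10 = -2625/17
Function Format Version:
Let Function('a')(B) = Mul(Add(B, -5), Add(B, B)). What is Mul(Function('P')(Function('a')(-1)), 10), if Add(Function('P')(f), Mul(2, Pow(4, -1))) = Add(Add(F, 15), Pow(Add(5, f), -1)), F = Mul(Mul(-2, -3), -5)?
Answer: Rational(-2625, 17) ≈ -154.41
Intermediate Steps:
Function('a')(B) = Mul(2, B, Add(-5, B)) (Function('a')(B) = Mul(Add(-5, B), Mul(2, B)) = Mul(2, B, Add(-5, B)))
F = -30 (F = Mul(6, -5) = -30)
Function('P')(f) = Add(Rational(-31, 2), Pow(Add(5, f), -1)) (Function('P')(f) = Add(Rational(-1, 2), Add(Add(-30, 15), Pow(Add(5, f), -1))) = Add(Rational(-1, 2), Add(-15, Pow(Add(5, f), -1))) = Add(Rational(-31, 2), Pow(Add(5, f), -1)))
Mul(Function('P')(Function('a')(-1)), 10) = Mul(Mul(Rational(1, 2), Pow(Add(5, Mul(2, -1, Add(-5, -1))), -1), Add(-153, Mul(-31, Mul(2, -1, Add(-5, -1))))), 10) = Mul(Mul(Rational(1, 2), Pow(Add(5, Mul(2, -1, -6)), -1), Add(-153, Mul(-31, Mul(2, -1, -6)))), 10) = Mul(Mul(Rational(1, 2), Pow(Add(5, 12), -1), Add(-153, Mul(-31, 12))), 10) = Mul(Mul(Rational(1, 2), Pow(17, -1), Add(-153, -372)), 10) = Mul(Mul(Rational(1, 2), Rational(1, 17), -525), 10) = Mul(Rational(-525, 34), 10) = Rational(-2625, 17)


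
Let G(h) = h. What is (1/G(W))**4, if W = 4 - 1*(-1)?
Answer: 1/625 ≈ 0.0016000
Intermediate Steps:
W = 5 (W = 4 + 1 = 5)
(1/G(W))**4 = (1/5)**4 = 1/625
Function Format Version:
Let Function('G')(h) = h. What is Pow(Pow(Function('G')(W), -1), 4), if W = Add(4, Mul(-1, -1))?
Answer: Rational(1, 625) ≈ 0.0016000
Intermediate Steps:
W = 5 (W = Add(4, 1) = 5)
Pow(Pow(Function('G')(W), -1), 4) = Pow(Pow(5, -1), 4) = Pow(Rational(1, 5), 4) = Rational(1, 625)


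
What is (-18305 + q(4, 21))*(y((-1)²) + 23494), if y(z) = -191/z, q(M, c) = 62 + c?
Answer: -424627266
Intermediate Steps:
(-18305 + q(4, 21))*(y((-1)²) + 23494) = (-18305 + (62 + 21))*(-191/((-1)²) + 23494) = (-18305 + 83)*(-191/1 + 23494) = -18222*(-191*1 + 23494) = -18222*(-191 + 23494) = -18222*23303 = -424627266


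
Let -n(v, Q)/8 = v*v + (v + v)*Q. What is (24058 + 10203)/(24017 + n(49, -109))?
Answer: 34261/90265 ≈ 0.37956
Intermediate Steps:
n(v, Q) = -8*v² - 16*Q*v (n(v, Q) = -8*(v*v + (v + v)*Q) = -8*(v² + (2*v)*Q) = -8*(v² + 2*Q*v) = -8*v² - 16*Q*v)
(24058 + 10203)/(24017 + n(49, -109)) = (24058 + 10203)/(24017 - 8*49*(49 + 2*(-109))) = 34261/(24017 - 8*49*(49 - 218)) = 34261/(24017 - 8*49*(-169)) = 34261/(24017 + 66248) = 34261/90265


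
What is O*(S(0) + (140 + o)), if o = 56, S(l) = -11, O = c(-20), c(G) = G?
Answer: -3700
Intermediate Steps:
O = -20
O*(S(0) + (140 + o)) = -20*(-11 + (140 + 56)) = -20*(-11 + 196) = -20*185 = -3700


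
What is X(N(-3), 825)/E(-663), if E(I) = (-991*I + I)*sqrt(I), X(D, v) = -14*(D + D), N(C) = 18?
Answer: 28*I*sqrt(663)/24176295 ≈ 2.9821e-5*I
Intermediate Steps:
X(D, v) = -28*D
E(I) = -990*I**(3/2) (E(I) = (-990*I)*sqrt(I) = -990*I**(3/2))
X(N(-3), 825)/E(-663) = (-28*18)/((-(-656370)*I*sqrt(663))) = -504*(-I*sqrt(663)/435173310) = -(-28)*I*sqrt(663)/24176295 = 28*I*sqrt(663)/24176295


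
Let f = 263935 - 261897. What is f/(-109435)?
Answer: -2038/109435 ≈ -0.018623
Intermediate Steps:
f = 2038
f/(-109435) = 2038/(-109435) = 2038*(-1/109435) = -2038/109435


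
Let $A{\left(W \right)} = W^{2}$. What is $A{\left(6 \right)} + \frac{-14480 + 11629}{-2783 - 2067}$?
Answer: $\frac{177451}{4850} \approx 36.588$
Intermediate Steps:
$A{\left(6 \right)} + \frac{-14480 + 11629}{-2783 - 2067} = 6^{2} + \frac{-14480 + 11629}{-2783 - 2067} = 36 - \frac{2851}{-4850} = 36 - - \frac{2851}{4850} = 36 + \frac{2851}{4850} = \frac{177451}{4850}$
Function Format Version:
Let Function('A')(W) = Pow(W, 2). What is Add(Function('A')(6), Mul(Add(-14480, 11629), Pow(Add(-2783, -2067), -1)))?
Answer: Rational(177451, 4850) ≈ 36.588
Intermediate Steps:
Add(Function('A')(6), Mul(Add(-14480, 11629), Pow(Add(-2783, -2067), -1))) = Add(Pow(6, 2), Mul(Add(-14480, 11629), Pow(Add(-2783, -2067), -1))) = Add(36, Mul(-2851, Pow(-4850, -1))) = Add(36, Mul(-2851, Rational(-1, 4850))) = Add(36, Rational(2851, 4850)) = Rational(177451, 4850)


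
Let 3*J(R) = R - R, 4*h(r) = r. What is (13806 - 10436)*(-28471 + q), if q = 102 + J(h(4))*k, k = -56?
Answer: -95603530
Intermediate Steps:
h(r) = r/4
J(R) = 0 (J(R) = (R - R)/3 = (⅓)*0 = 0)
q = 102 (q = 102 + 0*(-56) = 102 + 0 = 102)
(13806 - 10436)*(-28471 + q) = (13806 - 10436)*(-28471 + 102) = 3370*(-28369) = -95603530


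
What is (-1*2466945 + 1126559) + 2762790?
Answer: 1422404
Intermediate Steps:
(-1*2466945 + 1126559) + 2762790 = (-2466945 + 1126559) + 2762790 = -1340386 + 2762790 = 1422404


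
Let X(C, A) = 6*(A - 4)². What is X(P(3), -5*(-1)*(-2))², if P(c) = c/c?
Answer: 1382976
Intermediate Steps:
P(c) = 1
X(C, A) = 6*(-4 + A)²
X(P(3), -5*(-1)*(-2))² = (6*(-4 - 5*(-1)*(-2))²)² = (6*(-4 + 5*(-2))²)² = (6*(-4 - 10)²)² = (6*(-14)²)² = (6*196)² = 1176² = 1382976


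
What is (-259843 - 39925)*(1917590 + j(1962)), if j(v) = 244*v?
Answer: -718339454224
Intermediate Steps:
(-259843 - 39925)*(1917590 + j(1962)) = (-259843 - 39925)*(1917590 + 244*1962) = -299768*(1917590 + 478728) = -299768*2396318 = -718339454224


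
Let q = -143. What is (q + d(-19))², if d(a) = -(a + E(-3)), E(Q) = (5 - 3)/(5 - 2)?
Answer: 139876/9 ≈ 15542.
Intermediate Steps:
E(Q) = ⅔ (E(Q) = 2/3 = 2*(⅓) = ⅔)
d(a) = -⅔ - a (d(a) = -(a + ⅔) = -(⅔ + a) = -⅔ - a)
(q + d(-19))² = (-143 + (-⅔ - 1*(-19)))² = (-143 + (-⅔ + 19))² = (-143 + 55/3)² = (-374/3)² = 139876/9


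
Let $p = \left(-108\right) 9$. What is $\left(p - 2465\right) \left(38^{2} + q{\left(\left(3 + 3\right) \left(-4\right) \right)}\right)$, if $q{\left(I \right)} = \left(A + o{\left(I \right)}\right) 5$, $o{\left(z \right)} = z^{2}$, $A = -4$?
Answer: $-14792848$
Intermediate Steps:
$p = -972$
$q{\left(I \right)} = -20 + 5 I^{2}$ ($q{\left(I \right)} = \left(-4 + I^{2}\right) 5 = -20 + 5 I^{2}$)
$\left(p - 2465\right) \left(38^{2} + q{\left(\left(3 + 3\right) \left(-4\right) \right)}\right) = \left(-972 - 2465\right) \left(38^{2} - \left(20 - 5 \left(\left(3 + 3\right) \left(-4\right)\right)^{2}\right)\right) = - 3437 \left(1444 - \left(20 - 5 \left(6 \left(-4\right)\right)^{2}\right)\right) = - 3437 \left(1444 - \left(20 - 5 \left(-24\right)^{2}\right)\right) = - 3437 \left(1444 + \left(-20 + 5 \cdot 576\right)\right) = - 3437 \left(1444 + \left(-20 + 2880\right)\right) = - 3437 \left(1444 + 2860\right) = \left(-3437\right) 4304 = -14792848$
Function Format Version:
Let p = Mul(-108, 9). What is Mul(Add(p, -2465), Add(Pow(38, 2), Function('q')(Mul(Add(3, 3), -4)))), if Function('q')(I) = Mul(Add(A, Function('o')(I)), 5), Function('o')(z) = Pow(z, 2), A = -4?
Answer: -14792848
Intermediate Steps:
p = -972
Function('q')(I) = Add(-20, Mul(5, Pow(I, 2))) (Function('q')(I) = Mul(Add(-4, Pow(I, 2)), 5) = Add(-20, Mul(5, Pow(I, 2))))
Mul(Add(p, -2465), Add(Pow(38, 2), Function('q')(Mul(Add(3, 3), -4)))) = Mul(Add(-972, -2465), Add(Pow(38, 2), Add(-20, Mul(5, Pow(Mul(Add(3, 3), -4), 2))))) = Mul(-3437, Add(1444, Add(-20, Mul(5, Pow(Mul(6, -4), 2))))) = Mul(-3437, Add(1444, Add(-20, Mul(5, Pow(-24, 2))))) = Mul(-3437, Add(1444, Add(-20, Mul(5, 576)))) = Mul(-3437, Add(1444, Add(-20, 2880))) = Mul(-3437, Add(1444, 2860)) = Mul(-3437, 4304) = -14792848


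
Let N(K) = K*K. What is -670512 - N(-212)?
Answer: -715456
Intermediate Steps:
N(K) = K²
-670512 - N(-212) = -670512 - 1*(-212)² = -670512 - 1*44944 = -670512 - 44944 = -715456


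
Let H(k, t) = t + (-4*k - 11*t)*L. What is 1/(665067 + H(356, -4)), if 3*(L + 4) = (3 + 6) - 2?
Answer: 1/667363 ≈ 1.4984e-6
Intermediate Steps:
L = -5/3 (L = -4 + ((3 + 6) - 2)/3 = -4 + (9 - 2)/3 = -4 + (1/3)*7 = -4 + 7/3 = -5/3 ≈ -1.6667)
H(k, t) = 20*k/3 + 58*t/3 (H(k, t) = t + (-4*k - 11*t)*(-5/3) = t + (-11*t - 4*k)*(-5/3) = t + (20*k/3 + 55*t/3) = 20*k/3 + 58*t/3)
1/(665067 + H(356, -4)) = 1/(665067 + ((20/3)*356 + (58/3)*(-4))) = 1/(665067 + (7120/3 - 232/3)) = 1/(665067 + 2296) = 1/667363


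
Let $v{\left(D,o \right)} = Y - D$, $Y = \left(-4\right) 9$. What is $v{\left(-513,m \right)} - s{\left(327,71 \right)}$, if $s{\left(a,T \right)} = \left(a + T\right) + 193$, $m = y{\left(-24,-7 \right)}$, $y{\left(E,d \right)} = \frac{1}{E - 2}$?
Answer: $-114$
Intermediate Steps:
$Y = -36$
$y{\left(E,d \right)} = \frac{1}{-2 + E}$
$m = - \frac{1}{26}$ ($m = \frac{1}{-2 - 24} = \frac{1}{-26} = - \frac{1}{26} \approx -0.038462$)
$v{\left(D,o \right)} = -36 - D$
$s{\left(a,T \right)} = 193 + T + a$ ($s{\left(a,T \right)} = \left(T + a\right) + 193 = 193 + T + a$)
$v{\left(-513,m \right)} - s{\left(327,71 \right)} = \left(-36 - -513\right) - \left(193 + 71 + 327\right) = \left(-36 + 513\right) - 591 = 477 - 591 = -114$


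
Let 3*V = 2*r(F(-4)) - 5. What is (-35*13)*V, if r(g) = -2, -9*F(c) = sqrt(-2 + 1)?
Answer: 1365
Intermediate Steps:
F(c) = -I/9 (F(c) = -sqrt(-2 + 1)/9 = -I/9)
V = -3 (V = (2*(-2) - 5)/3 = (-4 - 5)/3 = (1/3)*(-9) = -3)
(-35*13)*V = -35*13*(-3) = -455*(-3) = 1365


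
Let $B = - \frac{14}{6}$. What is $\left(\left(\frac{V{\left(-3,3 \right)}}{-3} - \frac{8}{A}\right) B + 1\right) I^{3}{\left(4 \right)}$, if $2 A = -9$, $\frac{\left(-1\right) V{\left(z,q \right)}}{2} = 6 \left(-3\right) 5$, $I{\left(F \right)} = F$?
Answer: $\frac{236480}{27} \approx 8758.5$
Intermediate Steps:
$V{\left(z,q \right)} = 180$ ($V{\left(z,q \right)} = - 2 \cdot 6 \left(-3\right) 5 = - 2 \left(\left(-18\right) 5\right) = \left(-2\right) \left(-90\right) = 180$)
$B = - \frac{7}{3}$ ($B = \left(-14\right) \frac{1}{6} = - \frac{7}{3} \approx -2.3333$)
$A = - \frac{9}{2}$ ($A = \frac{1}{2} \left(-9\right) = - \frac{9}{2} \approx -4.5$)
$\left(\left(\frac{V{\left(-3,3 \right)}}{-3} - \frac{8}{A}\right) B + 1\right) I^{3}{\left(4 \right)} = \left(\left(\frac{180}{-3} - \frac{8}{- \frac{9}{2}}\right) \left(- \frac{7}{3}\right) + 1\right) 4^{3} = \left(\left(180 \left(- \frac{1}{3}\right) - - \frac{16}{9}\right) \left(- \frac{7}{3}\right) + 1\right) 64 = \left(\left(-60 + \frac{16}{9}\right) \left(- \frac{7}{3}\right) + 1\right) 64 = \left(\left(- \frac{524}{9}\right) \left(- \frac{7}{3}\right) + 1\right) 64 = \left(\frac{3668}{27} + 1\right) 64 = \frac{3695}{27} \cdot 64 = \frac{236480}{27}$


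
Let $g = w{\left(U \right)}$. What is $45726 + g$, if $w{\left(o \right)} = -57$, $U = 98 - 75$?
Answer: $45669$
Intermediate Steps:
$U = 23$
$g = -57$
$45726 + g = 45726 - 57 = 45669$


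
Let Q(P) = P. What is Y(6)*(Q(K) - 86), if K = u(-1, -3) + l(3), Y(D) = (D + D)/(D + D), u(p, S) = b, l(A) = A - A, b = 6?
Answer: -80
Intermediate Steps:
l(A) = 0
u(p, S) = 6
Y(D) = 1 (Y(D) = (2*D)/((2*D)) = (2*D)*(1/(2*D)) = 1)
K = 6 (K = 6 + 0 = 6)
Y(6)*(Q(K) - 86) = 1*(6 - 86) = 1*(-80) = -80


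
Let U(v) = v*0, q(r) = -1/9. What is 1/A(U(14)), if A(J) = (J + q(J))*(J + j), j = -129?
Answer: 3/43 ≈ 0.069767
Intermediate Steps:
q(r) = -⅑ (q(r) = -1*⅑ = -⅑)
U(v) = 0
A(J) = (-129 + J)*(-⅑ + J) (A(J) = (J - ⅑)*(J - 129) = (-⅑ + J)*(-129 + J) = (-129 + J)*(-⅑ + J))
1/A(U(14)) = 1/(43/3 + 0² - 1162/9*0) = 1/(43/3 + 0 + 0) = 1/(43/3) = 3/43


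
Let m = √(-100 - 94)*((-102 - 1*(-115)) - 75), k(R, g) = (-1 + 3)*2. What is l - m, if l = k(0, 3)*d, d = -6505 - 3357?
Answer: -39448 + 62*I*√194 ≈ -39448.0 + 863.56*I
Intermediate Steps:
k(R, g) = 4 (k(R, g) = 2*2 = 4)
d = -9862
l = -39448 (l = 4*(-9862) = -39448)
m = -62*I*√194 (m = √(-194)*((-102 + 115) - 75) = (I*√194)*(13 - 75) = (I*√194)*(-62) = -62*I*√194 ≈ -863.56*I)
l - m = -39448 - (-62)*I*√194 = -39448 + 62*I*√194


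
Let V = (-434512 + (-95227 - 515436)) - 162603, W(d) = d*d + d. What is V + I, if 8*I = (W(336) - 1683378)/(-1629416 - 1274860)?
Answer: -4676960616613/3872368 ≈ -1.2078e+6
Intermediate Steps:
W(d) = d + d² (W(d) = d² + d = d + d²)
I = 261691/3872368 (I = ((336*(1 + 336) - 1683378)/(-1629416 - 1274860))/8 = ((336*337 - 1683378)/(-2904276))/8 = ((113232 - 1683378)*(-1/2904276))/8 = (-1570146*(-1/2904276))/8 = (⅛)*(261691/484046) = 261691/3872368 ≈ 0.067579)
V = -1207778 (V = (-434512 - 610663) - 162603 = -1045175 - 162603 = -1207778)
V + I = -1207778 + 261691/3872368 = -4676960616613/3872368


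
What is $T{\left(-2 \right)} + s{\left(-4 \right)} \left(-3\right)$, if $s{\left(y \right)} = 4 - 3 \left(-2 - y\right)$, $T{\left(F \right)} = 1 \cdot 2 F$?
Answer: $2$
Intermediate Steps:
$T{\left(F \right)} = 2 F$
$s{\left(y \right)} = 10 + 3 y$ ($s{\left(y \right)} = 4 + \left(6 + 3 y\right) = 10 + 3 y$)
$T{\left(-2 \right)} + s{\left(-4 \right)} \left(-3\right) = 2 \left(-2\right) + \left(10 + 3 \left(-4\right)\right) \left(-3\right) = -4 + \left(10 - 12\right) \left(-3\right) = -4 - -6 = -4 + 6 = 2$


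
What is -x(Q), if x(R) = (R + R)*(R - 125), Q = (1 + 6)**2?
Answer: 7448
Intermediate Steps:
Q = 49 (Q = 7**2 = 49)
x(R) = 2*R*(-125 + R) (x(R) = (2*R)*(-125 + R) = 2*R*(-125 + R))
-x(Q) = -2*49*(-125 + 49) = -2*49*(-76) = -1*(-7448) = 7448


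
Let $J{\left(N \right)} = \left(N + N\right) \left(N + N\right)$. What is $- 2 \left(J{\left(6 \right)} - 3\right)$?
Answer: $-282$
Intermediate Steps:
$J{\left(N \right)} = 4 N^{2}$ ($J{\left(N \right)} = 2 N 2 N = 4 N^{2}$)
$- 2 \left(J{\left(6 \right)} - 3\right) = - 2 \left(4 \cdot 6^{2} - 3\right) = - 2 \left(4 \cdot 36 - 3\right) = - 2 \left(144 - 3\right) = \left(-2\right) 141 = -282$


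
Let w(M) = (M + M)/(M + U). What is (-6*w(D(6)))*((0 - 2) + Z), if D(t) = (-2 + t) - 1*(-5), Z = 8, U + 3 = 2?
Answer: -81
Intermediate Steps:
U = -1 (U = -3 + 2 = -1)
D(t) = 3 + t (D(t) = (-2 + t) + 5 = 3 + t)
w(M) = 2*M/(-1 + M) (w(M) = (M + M)/(M - 1) = (2*M)/(-1 + M) = 2*M/(-1 + M))
(-6*w(D(6)))*((0 - 2) + Z) = (-12*(3 + 6)/(-1 + (3 + 6)))*((0 - 2) + 8) = (-12*9/(-1 + 9))*(-2 + 8) = -12*9/8*6 = -6*9/4*6 = -27/2*6 = -81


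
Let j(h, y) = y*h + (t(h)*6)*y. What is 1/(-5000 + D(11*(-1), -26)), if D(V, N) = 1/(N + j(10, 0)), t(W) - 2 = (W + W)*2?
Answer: -26/130001 ≈ -0.00020000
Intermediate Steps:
t(W) = 2 + 4*W (t(W) = 2 + (W + W)*2 = 2 + (2*W)*2 = 2 + 4*W)
j(h, y) = h*y + y*(12 + 24*h) (j(h, y) = y*h + ((2 + 4*h)*6)*y = h*y + (12 + 24*h)*y = h*y + y*(12 + 24*h))
D(V, N) = 1/N (D(V, N) = 1/(N + 0*(12 + 25*10)) = 1/(N + 0*(12 + 250)) = 1/(N + 0*262) = 1/(N + 0) = 1/N)
1/(-5000 + D(11*(-1), -26)) = 1/(-5000 + 1/(-26)) = 1/(-5000 - 1/26) = 1/(-130001/26) = -26/130001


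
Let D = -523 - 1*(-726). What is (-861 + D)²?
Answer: 432964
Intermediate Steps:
D = 203 (D = -523 + 726 = 203)
(-861 + D)² = (-861 + 203)² = (-658)² = 432964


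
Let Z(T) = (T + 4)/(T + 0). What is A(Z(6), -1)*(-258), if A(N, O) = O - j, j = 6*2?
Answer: 3354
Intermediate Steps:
Z(T) = (4 + T)/T
j = 12
A(N, O) = -12 + O (A(N, O) = O - 1*12 = O - 12 = -12 + O)
A(Z(6), -1)*(-258) = (-12 - 1)*(-258) = -13*(-258) = 3354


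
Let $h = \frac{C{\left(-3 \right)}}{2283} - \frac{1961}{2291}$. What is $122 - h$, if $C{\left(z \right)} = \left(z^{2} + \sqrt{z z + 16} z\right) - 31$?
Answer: $\frac{642664796}{5230353} \approx 122.87$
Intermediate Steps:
$C{\left(z \right)} = -31 + z^{2} + z \sqrt{16 + z^{2}}$ ($C{\left(z \right)} = \left(z^{2} + \sqrt{z^{2} + 16} z\right) - 31 = \left(z^{2} + \sqrt{16 + z^{2}} z\right) - 31 = \left(z^{2} + z \sqrt{16 + z^{2}}\right) - 31 = -31 + z^{2} + z \sqrt{16 + z^{2}}$)
$h = - \frac{4561730}{5230353}$ ($h = \frac{-31 + \left(-3\right)^{2} - 3 \sqrt{16 + \left(-3\right)^{2}}}{2283} - \frac{1961}{2291} = \left(-31 + 9 - 3 \sqrt{16 + 9}\right) \frac{1}{2283} - \frac{1961}{2291} = \left(-31 + 9 - 3 \sqrt{25}\right) \frac{1}{2283} - \frac{1961}{2291} = \left(-31 + 9 - 15\right) \frac{1}{2283} - \frac{1961}{2291} = \left(-37\right) \frac{1}{2283} - \frac{1961}{2291} = - \frac{37}{2283} - \frac{1961}{2291} = - \frac{4561730}{5230353} \approx -0.87216$)
$122 - h = 122 - - \frac{4561730}{5230353} = 122 + \frac{4561730}{5230353} = \frac{642664796}{5230353}$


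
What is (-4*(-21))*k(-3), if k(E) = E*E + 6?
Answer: 1260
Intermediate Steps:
k(E) = 6 + E² (k(E) = E² + 6 = 6 + E²)
(-4*(-21))*k(-3) = (-4*(-21))*(6 + (-3)²) = 84*(6 + 9) = 84*15 = 1260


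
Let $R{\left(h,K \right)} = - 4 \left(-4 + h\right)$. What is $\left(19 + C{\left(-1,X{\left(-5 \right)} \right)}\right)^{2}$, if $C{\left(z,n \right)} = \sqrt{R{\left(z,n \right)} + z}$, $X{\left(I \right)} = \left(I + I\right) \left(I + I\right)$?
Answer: $\left(19 + \sqrt{19}\right)^{2} \approx 545.64$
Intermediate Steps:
$R{\left(h,K \right)} = 16 - 4 h$
$X{\left(I \right)} = 4 I^{2}$ ($X{\left(I \right)} = 2 I 2 I = 4 I^{2}$)
$C{\left(z,n \right)} = \sqrt{16 - 3 z}$ ($C{\left(z,n \right)} = \sqrt{\left(16 - 4 z\right) + z} = \sqrt{16 - 3 z}$)
$\left(19 + C{\left(-1,X{\left(-5 \right)} \right)}\right)^{2} = \left(19 + \sqrt{16 - -3}\right)^{2} = \left(19 + \sqrt{16 + 3}\right)^{2} = \left(19 + \sqrt{19}\right)^{2}$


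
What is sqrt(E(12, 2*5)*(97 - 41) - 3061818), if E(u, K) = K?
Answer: I*sqrt(3061258) ≈ 1749.6*I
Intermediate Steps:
sqrt(E(12, 2*5)*(97 - 41) - 3061818) = sqrt((2*5)*(97 - 41) - 3061818) = sqrt(10*56 - 3061818) = sqrt(560 - 3061818) = sqrt(-3061258) = I*sqrt(3061258)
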